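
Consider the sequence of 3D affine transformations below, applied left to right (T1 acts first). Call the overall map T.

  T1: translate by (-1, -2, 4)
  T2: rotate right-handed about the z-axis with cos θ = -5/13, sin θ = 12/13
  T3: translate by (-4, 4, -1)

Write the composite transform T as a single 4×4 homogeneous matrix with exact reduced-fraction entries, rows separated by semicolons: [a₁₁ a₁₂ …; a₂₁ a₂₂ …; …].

T = [-5/13 -12/13 0 -23/13; 12/13 -5/13 0 50/13; 0 0 1 3; 0 0 0 1]

T1 = [1 0 0 -1; 0 1 0 -2; 0 0 1 4; 0 0 0 1]
T2·T1 = [-5/13 -12/13 0 29/13; 12/13 -5/13 0 -2/13; 0 0 1 4; 0 0 0 1]
T3·…·T1 = [-5/13 -12/13 0 -23/13; 12/13 -5/13 0 50/13; 0 0 1 3; 0 0 0 1]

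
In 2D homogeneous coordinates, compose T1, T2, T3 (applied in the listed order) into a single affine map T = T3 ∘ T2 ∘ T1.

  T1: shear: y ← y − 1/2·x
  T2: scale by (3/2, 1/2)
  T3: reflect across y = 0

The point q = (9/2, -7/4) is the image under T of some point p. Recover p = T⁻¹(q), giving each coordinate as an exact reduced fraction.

p = (3, 5)

T1 = [1 0 0; -1/2 1 0; 0 0 1]
T2·T1 = [3/2 0 0; -1/4 1/2 0; 0 0 1]
T3·…·T1 = [3/2 0 0; 1/4 -1/2 0; 0 0 1]
det M = -3/4; M⁻¹ = [2/3 0 0; 1/3 -2 0; 0 0 1]
M⁻¹ · (9/2, -7/4)ᵀ = (3, 5)ᵀ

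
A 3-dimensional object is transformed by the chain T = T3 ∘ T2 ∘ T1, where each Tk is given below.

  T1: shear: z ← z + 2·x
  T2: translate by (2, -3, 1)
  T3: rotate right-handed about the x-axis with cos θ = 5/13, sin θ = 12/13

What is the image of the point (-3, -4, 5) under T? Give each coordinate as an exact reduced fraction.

T(p) = (-1, -35/13, -84/13)

T1 shear: z ← z + 2·x: (-3, -4, 5) → (-3, -4, -1)
T2 translate by (2, -3, 1): (-3, -4, -1) → (-1, -7, 0)
T3 rotate right-handed about the x-axis with cos θ = 5/13, sin θ = 12/13: (-1, -7, 0) → (-1, -35/13, -84/13)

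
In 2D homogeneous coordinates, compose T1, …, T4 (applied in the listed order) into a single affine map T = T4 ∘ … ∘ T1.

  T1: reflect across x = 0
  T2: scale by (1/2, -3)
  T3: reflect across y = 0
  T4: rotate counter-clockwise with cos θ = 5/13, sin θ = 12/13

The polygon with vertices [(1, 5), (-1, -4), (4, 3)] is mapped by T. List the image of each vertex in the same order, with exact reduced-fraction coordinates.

T1 reflect across x = 0: (1, 5) → (-1, 5); (-1, -4) → (1, -4); (4, 3) → (-4, 3)
T2 scale by (1/2, -3): (-1, 5) → (-1/2, -15); (1, -4) → (1/2, 12); (-4, 3) → (-2, -9)
T3 reflect across y = 0: (-1/2, -15) → (-1/2, 15); (1/2, 12) → (1/2, -12); (-2, -9) → (-2, 9)
T4 rotate counter-clockwise with cos θ = 5/13, sin θ = 12/13: (-1/2, 15) → (-365/26, 69/13); (1/2, -12) → (293/26, -54/13); (-2, 9) → (-118/13, 21/13)

image vertices: (-365/26, 69/13), (293/26, -54/13), (-118/13, 21/13)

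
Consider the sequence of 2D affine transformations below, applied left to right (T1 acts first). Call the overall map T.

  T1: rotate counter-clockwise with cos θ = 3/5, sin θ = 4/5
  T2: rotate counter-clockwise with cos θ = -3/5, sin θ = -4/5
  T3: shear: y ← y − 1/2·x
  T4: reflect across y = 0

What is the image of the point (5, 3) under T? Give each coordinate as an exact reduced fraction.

T1 rotate counter-clockwise with cos θ = 3/5, sin θ = 4/5: (5, 3) → (3/5, 29/5)
T2 rotate counter-clockwise with cos θ = -3/5, sin θ = -4/5: (3/5, 29/5) → (107/25, -99/25)
T3 shear: y ← y − 1/2·x: (107/25, -99/25) → (107/25, -61/10)
T4 reflect across y = 0: (107/25, -61/10) → (107/25, 61/10)

T(p) = (107/25, 61/10)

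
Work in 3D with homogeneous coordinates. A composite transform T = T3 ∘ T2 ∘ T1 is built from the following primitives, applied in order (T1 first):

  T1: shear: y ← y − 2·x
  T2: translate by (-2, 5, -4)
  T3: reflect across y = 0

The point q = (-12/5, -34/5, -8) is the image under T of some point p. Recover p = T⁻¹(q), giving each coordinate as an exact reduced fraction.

p = (-2/5, 1, -4)

T1 = [1 0 0 0; -2 1 0 0; 0 0 1 0; 0 0 0 1]
T2·T1 = [1 0 0 -2; -2 1 0 5; 0 0 1 -4; 0 0 0 1]
T3·…·T1 = [1 0 0 -2; 2 -1 0 -5; 0 0 1 -4; 0 0 0 1]
det M = -1; M⁻¹ = [1 0 0 2; 2 -1 0 -1; 0 0 1 4; 0 0 0 1]
M⁻¹ · (-12/5, -34/5, -8)ᵀ = (-2/5, 1, -4)ᵀ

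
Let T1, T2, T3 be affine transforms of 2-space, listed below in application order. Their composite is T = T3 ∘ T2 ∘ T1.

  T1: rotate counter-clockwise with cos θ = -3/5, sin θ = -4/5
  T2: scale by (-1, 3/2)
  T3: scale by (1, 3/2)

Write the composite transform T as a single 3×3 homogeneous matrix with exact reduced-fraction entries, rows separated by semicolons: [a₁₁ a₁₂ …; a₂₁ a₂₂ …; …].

T = [3/5 -4/5 0; -9/5 -27/20 0; 0 0 1]

T1 = [-3/5 4/5 0; -4/5 -3/5 0; 0 0 1]
T2·T1 = [3/5 -4/5 0; -6/5 -9/10 0; 0 0 1]
T3·…·T1 = [3/5 -4/5 0; -9/5 -27/20 0; 0 0 1]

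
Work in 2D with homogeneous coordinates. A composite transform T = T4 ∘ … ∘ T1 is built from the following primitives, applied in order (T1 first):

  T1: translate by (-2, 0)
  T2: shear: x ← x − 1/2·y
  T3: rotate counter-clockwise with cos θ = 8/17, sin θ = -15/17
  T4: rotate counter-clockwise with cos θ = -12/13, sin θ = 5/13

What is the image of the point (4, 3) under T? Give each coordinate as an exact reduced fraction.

T(p) = (-1341/442, 47/221)

T1 translate by (-2, 0): (4, 3) → (2, 3)
T2 shear: x ← x − 1/2·y: (2, 3) → (1/2, 3)
T3 rotate counter-clockwise with cos θ = 8/17, sin θ = -15/17: (1/2, 3) → (49/17, 33/34)
T4 rotate counter-clockwise with cos θ = -12/13, sin θ = 5/13: (49/17, 33/34) → (-1341/442, 47/221)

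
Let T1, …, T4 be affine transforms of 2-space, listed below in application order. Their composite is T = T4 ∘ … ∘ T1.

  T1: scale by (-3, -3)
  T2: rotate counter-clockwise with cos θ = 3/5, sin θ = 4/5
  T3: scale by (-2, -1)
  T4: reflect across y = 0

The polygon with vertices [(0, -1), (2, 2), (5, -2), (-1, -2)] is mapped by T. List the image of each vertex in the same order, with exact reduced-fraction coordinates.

T1 scale by (-3, -3): (0, -1) → (0, 3); (2, 2) → (-6, -6); (5, -2) → (-15, 6); (-1, -2) → (3, 6)
T2 rotate counter-clockwise with cos θ = 3/5, sin θ = 4/5: (0, 3) → (-12/5, 9/5); (-6, -6) → (6/5, -42/5); (-15, 6) → (-69/5, -42/5); (3, 6) → (-3, 6)
T3 scale by (-2, -1): (-12/5, 9/5) → (24/5, -9/5); (6/5, -42/5) → (-12/5, 42/5); (-69/5, -42/5) → (138/5, 42/5); (-3, 6) → (6, -6)
T4 reflect across y = 0: (24/5, -9/5) → (24/5, 9/5); (-12/5, 42/5) → (-12/5, -42/5); (138/5, 42/5) → (138/5, -42/5); (6, -6) → (6, 6)

image vertices: (24/5, 9/5), (-12/5, -42/5), (138/5, -42/5), (6, 6)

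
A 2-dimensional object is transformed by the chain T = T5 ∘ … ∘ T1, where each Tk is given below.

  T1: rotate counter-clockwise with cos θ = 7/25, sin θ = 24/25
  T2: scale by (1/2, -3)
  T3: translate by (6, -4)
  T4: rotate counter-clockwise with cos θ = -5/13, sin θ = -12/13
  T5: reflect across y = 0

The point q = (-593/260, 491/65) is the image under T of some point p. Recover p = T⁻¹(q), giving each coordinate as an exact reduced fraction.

T1 = [7/25 -24/25 0; 24/25 7/25 0; 0 0 1]
T2·T1 = [7/50 -12/25 0; -72/25 -21/25 0; 0 0 1]
T3·…·T1 = [7/50 -12/25 6; -72/25 -21/25 -4; 0 0 1]
T4·…·T1 = [-1763/650 -192/325 -6; 318/325 249/325 -4; 0 0 1]
T5·…·T1 = [-1763/650 -192/325 -6; -318/325 -249/325 4; 0 0 1]
det M = 3/2; M⁻¹ = [-166/325 128/325 -116/25; 212/325 -1763/975 836/75; 0 0 1]
M⁻¹ · (-593/260, 491/65)ᵀ = (-1/2, -4)ᵀ

p = (-1/2, -4)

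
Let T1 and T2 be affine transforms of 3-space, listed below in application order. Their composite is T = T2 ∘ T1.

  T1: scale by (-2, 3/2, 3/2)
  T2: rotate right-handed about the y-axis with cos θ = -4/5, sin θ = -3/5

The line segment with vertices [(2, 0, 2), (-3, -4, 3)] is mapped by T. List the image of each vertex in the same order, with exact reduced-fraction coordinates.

image vertices: (7/5, 0, -24/5), (-15/2, -6, 0)

T1 scale by (-2, 3/2, 3/2): (2, 0, 2) → (-4, 0, 3); (-3, -4, 3) → (6, -6, 9/2)
T2 rotate right-handed about the y-axis with cos θ = -4/5, sin θ = -3/5: (-4, 0, 3) → (7/5, 0, -24/5); (6, -6, 9/2) → (-15/2, -6, 0)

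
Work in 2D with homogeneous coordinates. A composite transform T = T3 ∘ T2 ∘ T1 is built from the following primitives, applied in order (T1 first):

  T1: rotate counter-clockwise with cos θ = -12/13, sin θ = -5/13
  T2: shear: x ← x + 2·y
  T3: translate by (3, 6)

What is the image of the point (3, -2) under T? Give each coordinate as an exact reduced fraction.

T(p) = (11/13, 87/13)

T1 rotate counter-clockwise with cos θ = -12/13, sin θ = -5/13: (3, -2) → (-46/13, 9/13)
T2 shear: x ← x + 2·y: (-46/13, 9/13) → (-28/13, 9/13)
T3 translate by (3, 6): (-28/13, 9/13) → (11/13, 87/13)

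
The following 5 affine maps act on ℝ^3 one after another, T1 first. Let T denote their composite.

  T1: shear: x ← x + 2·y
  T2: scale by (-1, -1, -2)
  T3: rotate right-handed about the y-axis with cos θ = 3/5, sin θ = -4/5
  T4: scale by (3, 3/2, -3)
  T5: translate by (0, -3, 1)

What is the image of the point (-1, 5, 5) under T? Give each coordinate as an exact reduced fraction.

T1 shear: x ← x + 2·y: (-1, 5, 5) → (9, 5, 5)
T2 scale by (-1, -1, -2): (9, 5, 5) → (-9, -5, -10)
T3 rotate right-handed about the y-axis with cos θ = 3/5, sin θ = -4/5: (-9, -5, -10) → (13/5, -5, -66/5)
T4 scale by (3, 3/2, -3): (13/5, -5, -66/5) → (39/5, -15/2, 198/5)
T5 translate by (0, -3, 1): (39/5, -15/2, 198/5) → (39/5, -21/2, 203/5)

T(p) = (39/5, -21/2, 203/5)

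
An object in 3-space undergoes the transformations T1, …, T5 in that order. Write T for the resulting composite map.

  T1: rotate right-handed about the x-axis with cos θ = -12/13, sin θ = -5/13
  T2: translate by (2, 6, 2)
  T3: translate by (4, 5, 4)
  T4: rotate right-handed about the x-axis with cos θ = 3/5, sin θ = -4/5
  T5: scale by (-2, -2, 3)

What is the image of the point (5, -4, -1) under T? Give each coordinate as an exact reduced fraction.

T1 rotate right-handed about the x-axis with cos θ = -12/13, sin θ = -5/13: (5, -4, -1) → (5, 43/13, 32/13)
T2 translate by (2, 6, 2): (5, 43/13, 32/13) → (7, 121/13, 58/13)
T3 translate by (4, 5, 4): (7, 121/13, 58/13) → (11, 186/13, 110/13)
T4 rotate right-handed about the x-axis with cos θ = 3/5, sin θ = -4/5: (11, 186/13, 110/13) → (11, 998/65, -414/65)
T5 scale by (-2, -2, 3): (11, 998/65, -414/65) → (-22, -1996/65, -1242/65)

T(p) = (-22, -1996/65, -1242/65)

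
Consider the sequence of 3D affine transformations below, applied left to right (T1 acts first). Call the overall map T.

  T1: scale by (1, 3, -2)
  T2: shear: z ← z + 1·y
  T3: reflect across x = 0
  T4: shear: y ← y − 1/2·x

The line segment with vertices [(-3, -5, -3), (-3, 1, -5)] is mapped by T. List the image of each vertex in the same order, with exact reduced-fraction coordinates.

T1 scale by (1, 3, -2): (-3, -5, -3) → (-3, -15, 6); (-3, 1, -5) → (-3, 3, 10)
T2 shear: z ← z + 1·y: (-3, -15, 6) → (-3, -15, -9); (-3, 3, 10) → (-3, 3, 13)
T3 reflect across x = 0: (-3, -15, -9) → (3, -15, -9); (-3, 3, 13) → (3, 3, 13)
T4 shear: y ← y − 1/2·x: (3, -15, -9) → (3, -33/2, -9); (3, 3, 13) → (3, 3/2, 13)

image vertices: (3, -33/2, -9), (3, 3/2, 13)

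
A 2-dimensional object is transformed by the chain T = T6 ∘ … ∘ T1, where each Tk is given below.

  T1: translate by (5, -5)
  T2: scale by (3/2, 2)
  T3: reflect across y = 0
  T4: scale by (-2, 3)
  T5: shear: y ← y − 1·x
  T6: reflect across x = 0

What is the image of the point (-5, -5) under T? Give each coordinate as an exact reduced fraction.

T(p) = (0, 60)

T1 translate by (5, -5): (-5, -5) → (0, -10)
T2 scale by (3/2, 2): (0, -10) → (0, -20)
T3 reflect across y = 0: (0, -20) → (0, 20)
T4 scale by (-2, 3): (0, 20) → (0, 60)
T5 shear: y ← y − 1·x: (0, 60) → (0, 60)
T6 reflect across x = 0: (0, 60) → (0, 60)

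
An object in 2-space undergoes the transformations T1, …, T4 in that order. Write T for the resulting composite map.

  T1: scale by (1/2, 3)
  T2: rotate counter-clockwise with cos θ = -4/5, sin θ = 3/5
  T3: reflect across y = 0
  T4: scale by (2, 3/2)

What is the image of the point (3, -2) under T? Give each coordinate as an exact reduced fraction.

T(p) = (24/5, -171/20)

T1 scale by (1/2, 3): (3, -2) → (3/2, -6)
T2 rotate counter-clockwise with cos θ = -4/5, sin θ = 3/5: (3/2, -6) → (12/5, 57/10)
T3 reflect across y = 0: (12/5, 57/10) → (12/5, -57/10)
T4 scale by (2, 3/2): (12/5, -57/10) → (24/5, -171/20)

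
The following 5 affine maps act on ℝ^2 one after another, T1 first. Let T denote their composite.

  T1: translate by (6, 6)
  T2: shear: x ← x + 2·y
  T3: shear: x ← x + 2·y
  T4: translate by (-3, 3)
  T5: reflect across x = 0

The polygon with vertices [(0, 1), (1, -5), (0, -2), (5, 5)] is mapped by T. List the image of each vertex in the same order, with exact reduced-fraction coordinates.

T1 translate by (6, 6): (0, 1) → (6, 7); (1, -5) → (7, 1); (0, -2) → (6, 4); (5, 5) → (11, 11)
T2 shear: x ← x + 2·y: (6, 7) → (20, 7); (7, 1) → (9, 1); (6, 4) → (14, 4); (11, 11) → (33, 11)
T3 shear: x ← x + 2·y: (20, 7) → (34, 7); (9, 1) → (11, 1); (14, 4) → (22, 4); (33, 11) → (55, 11)
T4 translate by (-3, 3): (34, 7) → (31, 10); (11, 1) → (8, 4); (22, 4) → (19, 7); (55, 11) → (52, 14)
T5 reflect across x = 0: (31, 10) → (-31, 10); (8, 4) → (-8, 4); (19, 7) → (-19, 7); (52, 14) → (-52, 14)

image vertices: (-31, 10), (-8, 4), (-19, 7), (-52, 14)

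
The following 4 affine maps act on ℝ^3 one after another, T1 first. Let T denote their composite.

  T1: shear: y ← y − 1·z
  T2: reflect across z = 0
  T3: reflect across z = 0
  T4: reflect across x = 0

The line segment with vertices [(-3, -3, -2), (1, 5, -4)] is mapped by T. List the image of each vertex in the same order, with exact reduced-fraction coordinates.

image vertices: (3, -1, -2), (-1, 9, -4)

T1 shear: y ← y − 1·z: (-3, -3, -2) → (-3, -1, -2); (1, 5, -4) → (1, 9, -4)
T2 reflect across z = 0: (-3, -1, -2) → (-3, -1, 2); (1, 9, -4) → (1, 9, 4)
T3 reflect across z = 0: (-3, -1, 2) → (-3, -1, -2); (1, 9, 4) → (1, 9, -4)
T4 reflect across x = 0: (-3, -1, -2) → (3, -1, -2); (1, 9, -4) → (-1, 9, -4)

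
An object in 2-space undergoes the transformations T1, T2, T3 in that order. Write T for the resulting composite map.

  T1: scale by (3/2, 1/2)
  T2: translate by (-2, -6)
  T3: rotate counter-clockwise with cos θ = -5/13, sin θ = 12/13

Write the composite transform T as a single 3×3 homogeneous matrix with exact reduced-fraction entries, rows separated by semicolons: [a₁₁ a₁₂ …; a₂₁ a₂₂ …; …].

T = [-15/26 -6/13 82/13; 18/13 -5/26 6/13; 0 0 1]

T1 = [3/2 0 0; 0 1/2 0; 0 0 1]
T2·T1 = [3/2 0 -2; 0 1/2 -6; 0 0 1]
T3·…·T1 = [-15/26 -6/13 82/13; 18/13 -5/26 6/13; 0 0 1]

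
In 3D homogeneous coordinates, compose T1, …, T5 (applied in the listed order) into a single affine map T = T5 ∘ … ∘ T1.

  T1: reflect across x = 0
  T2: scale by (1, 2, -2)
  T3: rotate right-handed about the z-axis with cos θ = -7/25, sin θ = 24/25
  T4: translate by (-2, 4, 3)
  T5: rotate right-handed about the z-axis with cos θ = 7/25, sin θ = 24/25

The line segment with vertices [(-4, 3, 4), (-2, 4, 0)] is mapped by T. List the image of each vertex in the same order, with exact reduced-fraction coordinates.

T1 reflect across x = 0: (-4, 3, 4) → (4, 3, 4); (-2, 4, 0) → (2, 4, 0)
T2 scale by (1, 2, -2): (4, 3, 4) → (4, 6, -8); (2, 4, 0) → (2, 8, 0)
T3 rotate right-handed about the z-axis with cos θ = -7/25, sin θ = 24/25: (4, 6, -8) → (-172/25, 54/25, -8); (2, 8, 0) → (-206/25, -8/25, 0)
T4 translate by (-2, 4, 3): (-172/25, 54/25, -8) → (-222/25, 154/25, -5); (-206/25, -8/25, 0) → (-256/25, 92/25, 3)
T5 rotate right-handed about the z-axis with cos θ = 7/25, sin θ = 24/25: (-222/25, 154/25, -5) → (-42/5, -34/5, -5); (-256/25, 92/25, 3) → (-32/5, -44/5, 3)

image vertices: (-42/5, -34/5, -5), (-32/5, -44/5, 3)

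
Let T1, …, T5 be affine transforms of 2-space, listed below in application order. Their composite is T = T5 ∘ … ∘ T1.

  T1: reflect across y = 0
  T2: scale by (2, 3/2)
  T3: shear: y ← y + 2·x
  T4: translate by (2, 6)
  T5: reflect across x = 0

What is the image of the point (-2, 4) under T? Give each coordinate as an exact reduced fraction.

T1 reflect across y = 0: (-2, 4) → (-2, -4)
T2 scale by (2, 3/2): (-2, -4) → (-4, -6)
T3 shear: y ← y + 2·x: (-4, -6) → (-4, -14)
T4 translate by (2, 6): (-4, -14) → (-2, -8)
T5 reflect across x = 0: (-2, -8) → (2, -8)

T(p) = (2, -8)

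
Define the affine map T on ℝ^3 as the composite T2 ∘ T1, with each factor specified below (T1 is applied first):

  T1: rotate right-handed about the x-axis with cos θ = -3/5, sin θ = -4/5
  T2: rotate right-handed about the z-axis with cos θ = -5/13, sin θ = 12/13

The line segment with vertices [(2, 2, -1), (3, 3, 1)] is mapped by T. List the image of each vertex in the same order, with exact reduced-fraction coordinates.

T1 rotate right-handed about the x-axis with cos θ = -3/5, sin θ = -4/5: (2, 2, -1) → (2, -2, -1); (3, 3, 1) → (3, -1, -3)
T2 rotate right-handed about the z-axis with cos θ = -5/13, sin θ = 12/13: (2, -2, -1) → (14/13, 34/13, -1); (3, -1, -3) → (-3/13, 41/13, -3)

image vertices: (14/13, 34/13, -1), (-3/13, 41/13, -3)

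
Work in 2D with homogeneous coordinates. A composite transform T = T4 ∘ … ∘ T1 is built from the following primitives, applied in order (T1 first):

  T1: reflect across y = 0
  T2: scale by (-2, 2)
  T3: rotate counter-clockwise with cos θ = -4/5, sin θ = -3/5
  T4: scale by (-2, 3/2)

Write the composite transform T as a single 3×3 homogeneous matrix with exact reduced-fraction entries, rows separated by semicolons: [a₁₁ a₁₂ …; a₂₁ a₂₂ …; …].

T = [-16/5 12/5 0; 9/5 12/5 0; 0 0 1]

T1 = [1 0 0; 0 -1 0; 0 0 1]
T2·T1 = [-2 0 0; 0 -2 0; 0 0 1]
T3·…·T1 = [8/5 -6/5 0; 6/5 8/5 0; 0 0 1]
T4·…·T1 = [-16/5 12/5 0; 9/5 12/5 0; 0 0 1]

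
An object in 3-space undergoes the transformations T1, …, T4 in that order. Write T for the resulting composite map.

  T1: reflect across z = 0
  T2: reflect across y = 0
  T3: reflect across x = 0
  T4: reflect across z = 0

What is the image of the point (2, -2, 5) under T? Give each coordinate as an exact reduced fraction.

T(p) = (-2, 2, 5)

T1 reflect across z = 0: (2, -2, 5) → (2, -2, -5)
T2 reflect across y = 0: (2, -2, -5) → (2, 2, -5)
T3 reflect across x = 0: (2, 2, -5) → (-2, 2, -5)
T4 reflect across z = 0: (-2, 2, -5) → (-2, 2, 5)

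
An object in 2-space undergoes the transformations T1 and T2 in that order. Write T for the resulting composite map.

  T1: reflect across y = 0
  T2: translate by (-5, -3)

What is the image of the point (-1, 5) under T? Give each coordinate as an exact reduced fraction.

T(p) = (-6, -8)

T1 reflect across y = 0: (-1, 5) → (-1, -5)
T2 translate by (-5, -3): (-1, -5) → (-6, -8)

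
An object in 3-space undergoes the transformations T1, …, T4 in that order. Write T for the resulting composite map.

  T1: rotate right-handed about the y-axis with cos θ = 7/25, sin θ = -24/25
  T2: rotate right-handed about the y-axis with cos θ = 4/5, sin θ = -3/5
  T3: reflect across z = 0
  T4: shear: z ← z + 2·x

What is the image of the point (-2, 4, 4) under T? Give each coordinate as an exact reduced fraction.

T1 rotate right-handed about the y-axis with cos θ = 7/25, sin θ = -24/25: (-2, 4, 4) → (-22/5, 4, -4/5)
T2 rotate right-handed about the y-axis with cos θ = 4/5, sin θ = -3/5: (-22/5, 4, -4/5) → (-76/25, 4, -82/25)
T3 reflect across z = 0: (-76/25, 4, -82/25) → (-76/25, 4, 82/25)
T4 shear: z ← z + 2·x: (-76/25, 4, 82/25) → (-76/25, 4, -14/5)

T(p) = (-76/25, 4, -14/5)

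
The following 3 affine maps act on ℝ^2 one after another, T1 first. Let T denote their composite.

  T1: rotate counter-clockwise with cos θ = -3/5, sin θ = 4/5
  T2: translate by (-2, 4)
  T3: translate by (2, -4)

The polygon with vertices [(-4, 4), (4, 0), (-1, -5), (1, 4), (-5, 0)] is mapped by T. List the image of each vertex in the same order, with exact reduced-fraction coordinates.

T1 rotate counter-clockwise with cos θ = -3/5, sin θ = 4/5: (-4, 4) → (-4/5, -28/5); (4, 0) → (-12/5, 16/5); (-1, -5) → (23/5, 11/5); (1, 4) → (-19/5, -8/5); (-5, 0) → (3, -4)
T2 translate by (-2, 4): (-4/5, -28/5) → (-14/5, -8/5); (-12/5, 16/5) → (-22/5, 36/5); (23/5, 11/5) → (13/5, 31/5); (-19/5, -8/5) → (-29/5, 12/5); (3, -4) → (1, 0)
T3 translate by (2, -4): (-14/5, -8/5) → (-4/5, -28/5); (-22/5, 36/5) → (-12/5, 16/5); (13/5, 31/5) → (23/5, 11/5); (-29/5, 12/5) → (-19/5, -8/5); (1, 0) → (3, -4)

image vertices: (-4/5, -28/5), (-12/5, 16/5), (23/5, 11/5), (-19/5, -8/5), (3, -4)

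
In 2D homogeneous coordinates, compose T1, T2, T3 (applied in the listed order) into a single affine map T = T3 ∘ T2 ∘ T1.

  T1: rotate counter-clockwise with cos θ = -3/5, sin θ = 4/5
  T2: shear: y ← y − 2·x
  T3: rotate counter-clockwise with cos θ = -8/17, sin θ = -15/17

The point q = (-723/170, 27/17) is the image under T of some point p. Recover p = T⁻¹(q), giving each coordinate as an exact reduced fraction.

p = (-3, 3/2)

T1 = [-3/5 -4/5 0; 4/5 -3/5 0; 0 0 1]
T2·T1 = [-3/5 -4/5 0; 2 1 0; 0 0 1]
T3·…·T1 = [174/85 107/85 0; -7/17 4/17 0; 0 0 1]
det M = 1; M⁻¹ = [4/17 -107/85 0; 7/17 174/85 0; 0 0 1]
M⁻¹ · (-723/170, 27/17)ᵀ = (-3, 3/2)ᵀ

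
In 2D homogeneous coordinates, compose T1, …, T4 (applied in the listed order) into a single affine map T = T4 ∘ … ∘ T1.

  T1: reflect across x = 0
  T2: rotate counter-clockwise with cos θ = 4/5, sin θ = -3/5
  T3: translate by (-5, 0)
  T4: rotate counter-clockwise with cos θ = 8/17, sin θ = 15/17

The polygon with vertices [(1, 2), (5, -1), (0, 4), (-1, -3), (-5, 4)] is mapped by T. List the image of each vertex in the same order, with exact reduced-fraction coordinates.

image vertices: (-349/85, -257/85), (-549/85, -632/85), (-344/85, -67/85), (-3/17, -114/17), (41/85, 113/85)

T1 reflect across x = 0: (1, 2) → (-1, 2); (5, -1) → (-5, -1); (0, 4) → (0, 4); (-1, -3) → (1, -3); (-5, 4) → (5, 4)
T2 rotate counter-clockwise with cos θ = 4/5, sin θ = -3/5: (-1, 2) → (2/5, 11/5); (-5, -1) → (-23/5, 11/5); (0, 4) → (12/5, 16/5); (1, -3) → (-1, -3); (5, 4) → (32/5, 1/5)
T3 translate by (-5, 0): (2/5, 11/5) → (-23/5, 11/5); (-23/5, 11/5) → (-48/5, 11/5); (12/5, 16/5) → (-13/5, 16/5); (-1, -3) → (-6, -3); (32/5, 1/5) → (7/5, 1/5)
T4 rotate counter-clockwise with cos θ = 8/17, sin θ = 15/17: (-23/5, 11/5) → (-349/85, -257/85); (-48/5, 11/5) → (-549/85, -632/85); (-13/5, 16/5) → (-344/85, -67/85); (-6, -3) → (-3/17, -114/17); (7/5, 1/5) → (41/85, 113/85)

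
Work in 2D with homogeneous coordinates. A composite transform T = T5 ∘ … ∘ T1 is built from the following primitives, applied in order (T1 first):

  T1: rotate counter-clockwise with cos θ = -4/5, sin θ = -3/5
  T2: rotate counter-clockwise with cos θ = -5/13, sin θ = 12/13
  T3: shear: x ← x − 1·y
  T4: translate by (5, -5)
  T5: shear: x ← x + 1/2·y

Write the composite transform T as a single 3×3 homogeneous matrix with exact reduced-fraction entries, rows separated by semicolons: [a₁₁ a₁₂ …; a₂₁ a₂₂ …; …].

T1 = [-4/5 3/5 0; -3/5 -4/5 0; 0 0 1]
T2·T1 = [56/65 33/65 0; -33/65 56/65 0; 0 0 1]
T3·…·T1 = [89/65 -23/65 0; -33/65 56/65 0; 0 0 1]
T4·…·T1 = [89/65 -23/65 5; -33/65 56/65 -5; 0 0 1]
T5·…·T1 = [29/26 1/13 5/2; -33/65 56/65 -5; 0 0 1]

T = [29/26 1/13 5/2; -33/65 56/65 -5; 0 0 1]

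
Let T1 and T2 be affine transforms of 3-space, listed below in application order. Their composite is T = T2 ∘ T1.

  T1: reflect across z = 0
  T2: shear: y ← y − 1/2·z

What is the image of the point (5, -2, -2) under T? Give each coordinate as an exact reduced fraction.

T1 reflect across z = 0: (5, -2, -2) → (5, -2, 2)
T2 shear: y ← y − 1/2·z: (5, -2, 2) → (5, -3, 2)

T(p) = (5, -3, 2)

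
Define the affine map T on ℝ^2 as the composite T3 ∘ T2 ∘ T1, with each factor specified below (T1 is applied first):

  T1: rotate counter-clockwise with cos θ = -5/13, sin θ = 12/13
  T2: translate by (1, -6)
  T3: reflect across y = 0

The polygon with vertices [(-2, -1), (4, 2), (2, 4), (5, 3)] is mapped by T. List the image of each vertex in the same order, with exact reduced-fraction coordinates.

T1 rotate counter-clockwise with cos θ = -5/13, sin θ = 12/13: (-2, -1) → (22/13, -19/13); (4, 2) → (-44/13, 38/13); (2, 4) → (-58/13, 4/13); (5, 3) → (-61/13, 45/13)
T2 translate by (1, -6): (22/13, -19/13) → (35/13, -97/13); (-44/13, 38/13) → (-31/13, -40/13); (-58/13, 4/13) → (-45/13, -74/13); (-61/13, 45/13) → (-48/13, -33/13)
T3 reflect across y = 0: (35/13, -97/13) → (35/13, 97/13); (-31/13, -40/13) → (-31/13, 40/13); (-45/13, -74/13) → (-45/13, 74/13); (-48/13, -33/13) → (-48/13, 33/13)

image vertices: (35/13, 97/13), (-31/13, 40/13), (-45/13, 74/13), (-48/13, 33/13)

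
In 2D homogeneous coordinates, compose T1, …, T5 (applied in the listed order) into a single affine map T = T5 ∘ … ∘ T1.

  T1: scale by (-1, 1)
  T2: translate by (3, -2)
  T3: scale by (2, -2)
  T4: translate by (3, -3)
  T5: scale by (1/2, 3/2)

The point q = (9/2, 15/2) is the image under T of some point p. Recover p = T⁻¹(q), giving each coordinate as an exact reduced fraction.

T1 = [-1 0 0; 0 1 0; 0 0 1]
T2·T1 = [-1 0 3; 0 1 -2; 0 0 1]
T3·…·T1 = [-2 0 6; 0 -2 4; 0 0 1]
T4·…·T1 = [-2 0 9; 0 -2 1; 0 0 1]
T5·…·T1 = [-1 0 9/2; 0 -3 3/2; 0 0 1]
det M = 3; M⁻¹ = [-1 0 9/2; 0 -1/3 1/2; 0 0 1]
M⁻¹ · (9/2, 15/2)ᵀ = (0, -2)ᵀ

p = (0, -2)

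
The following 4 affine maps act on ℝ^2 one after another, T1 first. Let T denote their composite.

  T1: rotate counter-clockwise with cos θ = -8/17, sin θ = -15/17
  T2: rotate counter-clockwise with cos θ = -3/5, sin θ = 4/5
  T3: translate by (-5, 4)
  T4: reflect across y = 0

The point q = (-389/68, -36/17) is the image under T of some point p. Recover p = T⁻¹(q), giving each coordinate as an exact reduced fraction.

p = (-1, -7/4)

T1 = [-8/17 15/17 0; -15/17 -8/17 0; 0 0 1]
T2·T1 = [84/85 -13/85 0; 13/85 84/85 0; 0 0 1]
T3·…·T1 = [84/85 -13/85 -5; 13/85 84/85 4; 0 0 1]
T4·…·T1 = [84/85 -13/85 -5; -13/85 -84/85 -4; 0 0 1]
det M = -1; M⁻¹ = [84/85 -13/85 368/85; -13/85 -84/85 -401/85; 0 0 1]
M⁻¹ · (-389/68, -36/17)ᵀ = (-1, -7/4)ᵀ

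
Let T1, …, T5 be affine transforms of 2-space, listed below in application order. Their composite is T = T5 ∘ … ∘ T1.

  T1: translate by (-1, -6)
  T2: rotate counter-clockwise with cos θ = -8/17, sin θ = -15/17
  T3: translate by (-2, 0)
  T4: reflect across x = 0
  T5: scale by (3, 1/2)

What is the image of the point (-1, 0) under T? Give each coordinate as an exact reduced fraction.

T1 translate by (-1, -6): (-1, 0) → (-2, -6)
T2 rotate counter-clockwise with cos θ = -8/17, sin θ = -15/17: (-2, -6) → (-74/17, 78/17)
T3 translate by (-2, 0): (-74/17, 78/17) → (-108/17, 78/17)
T4 reflect across x = 0: (-108/17, 78/17) → (108/17, 78/17)
T5 scale by (3, 1/2): (108/17, 78/17) → (324/17, 39/17)

T(p) = (324/17, 39/17)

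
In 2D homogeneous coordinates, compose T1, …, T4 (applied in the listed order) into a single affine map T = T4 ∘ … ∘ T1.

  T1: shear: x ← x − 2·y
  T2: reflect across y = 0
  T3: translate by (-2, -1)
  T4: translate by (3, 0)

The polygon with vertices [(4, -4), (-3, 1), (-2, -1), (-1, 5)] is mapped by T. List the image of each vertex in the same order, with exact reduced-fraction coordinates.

T1 shear: x ← x − 2·y: (4, -4) → (12, -4); (-3, 1) → (-5, 1); (-2, -1) → (0, -1); (-1, 5) → (-11, 5)
T2 reflect across y = 0: (12, -4) → (12, 4); (-5, 1) → (-5, -1); (0, -1) → (0, 1); (-11, 5) → (-11, -5)
T3 translate by (-2, -1): (12, 4) → (10, 3); (-5, -1) → (-7, -2); (0, 1) → (-2, 0); (-11, -5) → (-13, -6)
T4 translate by (3, 0): (10, 3) → (13, 3); (-7, -2) → (-4, -2); (-2, 0) → (1, 0); (-13, -6) → (-10, -6)

image vertices: (13, 3), (-4, -2), (1, 0), (-10, -6)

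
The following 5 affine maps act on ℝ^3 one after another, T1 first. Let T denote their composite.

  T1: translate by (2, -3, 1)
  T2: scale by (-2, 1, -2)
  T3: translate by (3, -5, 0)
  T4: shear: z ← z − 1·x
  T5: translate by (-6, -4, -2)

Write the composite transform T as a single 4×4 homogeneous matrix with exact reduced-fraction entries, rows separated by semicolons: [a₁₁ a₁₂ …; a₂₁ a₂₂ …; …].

T1 = [1 0 0 2; 0 1 0 -3; 0 0 1 1; 0 0 0 1]
T2·T1 = [-2 0 0 -4; 0 1 0 -3; 0 0 -2 -2; 0 0 0 1]
T3·…·T1 = [-2 0 0 -1; 0 1 0 -8; 0 0 -2 -2; 0 0 0 1]
T4·…·T1 = [-2 0 0 -1; 0 1 0 -8; 2 0 -2 -1; 0 0 0 1]
T5·…·T1 = [-2 0 0 -7; 0 1 0 -12; 2 0 -2 -3; 0 0 0 1]

T = [-2 0 0 -7; 0 1 0 -12; 2 0 -2 -3; 0 0 0 1]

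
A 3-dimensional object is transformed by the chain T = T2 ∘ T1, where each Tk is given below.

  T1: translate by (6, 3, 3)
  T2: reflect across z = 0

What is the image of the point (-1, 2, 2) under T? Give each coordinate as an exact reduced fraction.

T(p) = (5, 5, -5)

T1 translate by (6, 3, 3): (-1, 2, 2) → (5, 5, 5)
T2 reflect across z = 0: (5, 5, 5) → (5, 5, -5)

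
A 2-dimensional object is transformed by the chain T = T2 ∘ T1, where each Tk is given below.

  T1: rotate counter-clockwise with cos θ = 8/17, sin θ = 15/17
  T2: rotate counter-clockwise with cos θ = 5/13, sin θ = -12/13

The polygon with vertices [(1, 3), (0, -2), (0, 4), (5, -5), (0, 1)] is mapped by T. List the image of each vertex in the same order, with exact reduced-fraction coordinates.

image vertices: (283/221, 639/221), (-42/221, -440/221), (84/221, 880/221), (995/221, -1205/221), (21/221, 220/221)

T1 rotate counter-clockwise with cos θ = 8/17, sin θ = 15/17: (1, 3) → (-37/17, 39/17); (0, -2) → (30/17, -16/17); (0, 4) → (-60/17, 32/17); (5, -5) → (115/17, 35/17); (0, 1) → (-15/17, 8/17)
T2 rotate counter-clockwise with cos θ = 5/13, sin θ = -12/13: (-37/17, 39/17) → (283/221, 639/221); (30/17, -16/17) → (-42/221, -440/221); (-60/17, 32/17) → (84/221, 880/221); (115/17, 35/17) → (995/221, -1205/221); (-15/17, 8/17) → (21/221, 220/221)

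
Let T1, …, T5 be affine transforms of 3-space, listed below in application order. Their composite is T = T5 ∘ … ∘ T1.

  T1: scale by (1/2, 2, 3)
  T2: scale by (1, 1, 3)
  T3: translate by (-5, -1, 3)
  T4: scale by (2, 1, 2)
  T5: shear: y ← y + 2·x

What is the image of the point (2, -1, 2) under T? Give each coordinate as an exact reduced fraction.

T(p) = (-8, -19, 42)

T1 scale by (1/2, 2, 3): (2, -1, 2) → (1, -2, 6)
T2 scale by (1, 1, 3): (1, -2, 6) → (1, -2, 18)
T3 translate by (-5, -1, 3): (1, -2, 18) → (-4, -3, 21)
T4 scale by (2, 1, 2): (-4, -3, 21) → (-8, -3, 42)
T5 shear: y ← y + 2·x: (-8, -3, 42) → (-8, -19, 42)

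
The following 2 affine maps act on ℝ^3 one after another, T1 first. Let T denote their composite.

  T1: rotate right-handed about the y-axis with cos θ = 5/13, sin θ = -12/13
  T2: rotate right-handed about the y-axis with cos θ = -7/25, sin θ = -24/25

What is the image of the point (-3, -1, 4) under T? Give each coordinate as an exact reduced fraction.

T1 rotate right-handed about the y-axis with cos θ = 5/13, sin θ = -12/13: (-3, -1, 4) → (-63/13, -1, -16/13)
T2 rotate right-handed about the y-axis with cos θ = -7/25, sin θ = -24/25: (-63/13, -1, -16/13) → (33/13, -1, -56/13)

T(p) = (33/13, -1, -56/13)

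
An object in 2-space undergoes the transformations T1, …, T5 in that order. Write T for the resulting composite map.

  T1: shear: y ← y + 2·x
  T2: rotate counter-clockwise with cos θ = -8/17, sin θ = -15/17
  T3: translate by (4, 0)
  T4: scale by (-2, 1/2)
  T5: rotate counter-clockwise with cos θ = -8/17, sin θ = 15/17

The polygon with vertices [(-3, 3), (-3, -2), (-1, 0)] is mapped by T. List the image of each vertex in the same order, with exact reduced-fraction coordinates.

T1 shear: y ← y + 2·x: (-3, 3) → (-3, -3); (-3, -2) → (-3, -8); (-1, 0) → (-1, -2)
T2 rotate counter-clockwise with cos θ = -8/17, sin θ = -15/17: (-3, -3) → (-21/17, 69/17); (-3, -8) → (-96/17, 109/17); (-1, -2) → (-22/17, 31/17)
T3 translate by (4, 0): (-21/17, 69/17) → (47/17, 69/17); (-96/17, 109/17) → (-28/17, 109/17); (-22/17, 31/17) → (46/17, 31/17)
T4 scale by (-2, 1/2): (47/17, 69/17) → (-94/17, 69/34); (-28/17, 109/17) → (56/17, 109/34); (46/17, 31/17) → (-92/17, 31/34)
T5 rotate counter-clockwise with cos θ = -8/17, sin θ = 15/17: (-94/17, 69/34) → (469/578, -1686/289); (56/17, 109/34) → (-2531/578, 404/289); (-92/17, 31/34) → (1007/578, -1504/289)

image vertices: (469/578, -1686/289), (-2531/578, 404/289), (1007/578, -1504/289)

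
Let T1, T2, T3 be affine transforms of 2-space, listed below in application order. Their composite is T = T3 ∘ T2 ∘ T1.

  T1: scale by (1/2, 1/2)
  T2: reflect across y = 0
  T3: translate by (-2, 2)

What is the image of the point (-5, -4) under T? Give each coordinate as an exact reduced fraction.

T(p) = (-9/2, 4)

T1 scale by (1/2, 1/2): (-5, -4) → (-5/2, -2)
T2 reflect across y = 0: (-5/2, -2) → (-5/2, 2)
T3 translate by (-2, 2): (-5/2, 2) → (-9/2, 4)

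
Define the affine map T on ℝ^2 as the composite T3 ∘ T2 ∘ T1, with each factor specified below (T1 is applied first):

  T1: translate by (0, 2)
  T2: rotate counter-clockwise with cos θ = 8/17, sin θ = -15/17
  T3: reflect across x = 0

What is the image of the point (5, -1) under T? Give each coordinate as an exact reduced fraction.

T(p) = (-55/17, -67/17)

T1 translate by (0, 2): (5, -1) → (5, 1)
T2 rotate counter-clockwise with cos θ = 8/17, sin θ = -15/17: (5, 1) → (55/17, -67/17)
T3 reflect across x = 0: (55/17, -67/17) → (-55/17, -67/17)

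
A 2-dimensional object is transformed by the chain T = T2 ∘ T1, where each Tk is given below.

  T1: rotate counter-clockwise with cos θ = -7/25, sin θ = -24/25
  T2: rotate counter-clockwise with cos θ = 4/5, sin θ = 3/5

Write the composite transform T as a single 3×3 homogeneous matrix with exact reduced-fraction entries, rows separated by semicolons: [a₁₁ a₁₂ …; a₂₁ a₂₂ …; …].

T = [44/125 117/125 0; -117/125 44/125 0; 0 0 1]

T1 = [-7/25 24/25 0; -24/25 -7/25 0; 0 0 1]
T2·T1 = [44/125 117/125 0; -117/125 44/125 0; 0 0 1]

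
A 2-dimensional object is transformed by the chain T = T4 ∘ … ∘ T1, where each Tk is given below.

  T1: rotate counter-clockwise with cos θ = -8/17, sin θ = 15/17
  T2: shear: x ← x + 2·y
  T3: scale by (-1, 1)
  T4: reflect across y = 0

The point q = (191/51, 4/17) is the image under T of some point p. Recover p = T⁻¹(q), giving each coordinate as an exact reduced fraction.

T1 = [-8/17 -15/17 0; 15/17 -8/17 0; 0 0 1]
T2·T1 = [22/17 -31/17 0; 15/17 -8/17 0; 0 0 1]
T3·…·T1 = [-22/17 31/17 0; 15/17 -8/17 0; 0 0 1]
T4·…·T1 = [-22/17 31/17 0; -15/17 8/17 0; 0 0 1]
det M = 1; M⁻¹ = [8/17 -31/17 0; 15/17 -22/17 0; 0 0 1]
M⁻¹ · (191/51, 4/17)ᵀ = (4/3, 3)ᵀ

p = (4/3, 3)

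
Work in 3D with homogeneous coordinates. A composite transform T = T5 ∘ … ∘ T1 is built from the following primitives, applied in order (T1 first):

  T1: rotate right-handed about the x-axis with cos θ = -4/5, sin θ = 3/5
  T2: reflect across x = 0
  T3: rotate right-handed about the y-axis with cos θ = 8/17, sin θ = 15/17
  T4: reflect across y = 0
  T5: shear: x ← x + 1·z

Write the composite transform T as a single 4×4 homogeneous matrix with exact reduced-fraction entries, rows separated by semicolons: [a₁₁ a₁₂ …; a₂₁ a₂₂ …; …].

T = [7/17 69/85 -92/85 0; 0 4/5 3/5 0; 15/17 24/85 -32/85 0; 0 0 0 1]

T1 = [1 0 0 0; 0 -4/5 -3/5 0; 0 3/5 -4/5 0; 0 0 0 1]
T2·T1 = [-1 0 0 0; 0 -4/5 -3/5 0; 0 3/5 -4/5 0; 0 0 0 1]
T3·…·T1 = [-8/17 9/17 -12/17 0; 0 -4/5 -3/5 0; 15/17 24/85 -32/85 0; 0 0 0 1]
T4·…·T1 = [-8/17 9/17 -12/17 0; 0 4/5 3/5 0; 15/17 24/85 -32/85 0; 0 0 0 1]
T5·…·T1 = [7/17 69/85 -92/85 0; 0 4/5 3/5 0; 15/17 24/85 -32/85 0; 0 0 0 1]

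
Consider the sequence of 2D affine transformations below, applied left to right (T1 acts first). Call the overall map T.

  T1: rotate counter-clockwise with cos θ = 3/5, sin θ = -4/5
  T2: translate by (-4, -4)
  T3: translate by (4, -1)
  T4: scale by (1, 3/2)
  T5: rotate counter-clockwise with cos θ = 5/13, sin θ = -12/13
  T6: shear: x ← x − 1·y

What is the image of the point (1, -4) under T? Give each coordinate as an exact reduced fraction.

T1 rotate counter-clockwise with cos θ = 3/5, sin θ = -4/5: (1, -4) → (-13/5, -16/5)
T2 translate by (-4, -4): (-13/5, -16/5) → (-33/5, -36/5)
T3 translate by (4, -1): (-33/5, -36/5) → (-13/5, -41/5)
T4 scale by (1, 3/2): (-13/5, -41/5) → (-13/5, -123/10)
T5 rotate counter-clockwise with cos θ = 5/13, sin θ = -12/13: (-13/5, -123/10) → (-803/65, -303/130)
T6 shear: x ← x − 1·y: (-803/65, -303/130) → (-1303/130, -303/130)

T(p) = (-1303/130, -303/130)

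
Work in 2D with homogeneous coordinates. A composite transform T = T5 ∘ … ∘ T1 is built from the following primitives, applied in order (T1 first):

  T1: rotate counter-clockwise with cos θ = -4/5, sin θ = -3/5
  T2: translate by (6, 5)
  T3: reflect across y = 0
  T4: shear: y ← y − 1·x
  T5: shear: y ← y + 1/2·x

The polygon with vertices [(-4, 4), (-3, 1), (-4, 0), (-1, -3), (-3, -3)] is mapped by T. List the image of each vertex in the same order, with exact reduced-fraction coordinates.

image vertices: (58/5, -10), (9, -21/2), (46/5, -12), (5, -21/2), (33/5, -25/2)

T1 rotate counter-clockwise with cos θ = -4/5, sin θ = -3/5: (-4, 4) → (28/5, -4/5); (-3, 1) → (3, 1); (-4, 0) → (16/5, 12/5); (-1, -3) → (-1, 3); (-3, -3) → (3/5, 21/5)
T2 translate by (6, 5): (28/5, -4/5) → (58/5, 21/5); (3, 1) → (9, 6); (16/5, 12/5) → (46/5, 37/5); (-1, 3) → (5, 8); (3/5, 21/5) → (33/5, 46/5)
T3 reflect across y = 0: (58/5, 21/5) → (58/5, -21/5); (9, 6) → (9, -6); (46/5, 37/5) → (46/5, -37/5); (5, 8) → (5, -8); (33/5, 46/5) → (33/5, -46/5)
T4 shear: y ← y − 1·x: (58/5, -21/5) → (58/5, -79/5); (9, -6) → (9, -15); (46/5, -37/5) → (46/5, -83/5); (5, -8) → (5, -13); (33/5, -46/5) → (33/5, -79/5)
T5 shear: y ← y + 1/2·x: (58/5, -79/5) → (58/5, -10); (9, -15) → (9, -21/2); (46/5, -83/5) → (46/5, -12); (5, -13) → (5, -21/2); (33/5, -79/5) → (33/5, -25/2)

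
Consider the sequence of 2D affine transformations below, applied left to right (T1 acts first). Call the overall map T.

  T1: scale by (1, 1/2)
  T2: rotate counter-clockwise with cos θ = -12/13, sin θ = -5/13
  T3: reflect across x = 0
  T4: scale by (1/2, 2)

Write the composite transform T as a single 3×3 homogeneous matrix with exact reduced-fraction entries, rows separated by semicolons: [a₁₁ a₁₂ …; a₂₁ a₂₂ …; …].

T = [6/13 -5/52 0; -10/13 -12/13 0; 0 0 1]

T1 = [1 0 0; 0 1/2 0; 0 0 1]
T2·T1 = [-12/13 5/26 0; -5/13 -6/13 0; 0 0 1]
T3·…·T1 = [12/13 -5/26 0; -5/13 -6/13 0; 0 0 1]
T4·…·T1 = [6/13 -5/52 0; -10/13 -12/13 0; 0 0 1]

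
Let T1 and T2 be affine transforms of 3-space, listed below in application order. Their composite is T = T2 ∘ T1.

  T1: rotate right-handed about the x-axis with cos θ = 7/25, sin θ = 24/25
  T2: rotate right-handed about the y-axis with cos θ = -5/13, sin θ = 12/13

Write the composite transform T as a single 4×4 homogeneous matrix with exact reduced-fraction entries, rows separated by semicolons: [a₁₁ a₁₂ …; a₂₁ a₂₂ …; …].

T = [-5/13 288/325 84/325 0; 0 7/25 -24/25 0; -12/13 -24/65 -7/65 0; 0 0 0 1]

T1 = [1 0 0 0; 0 7/25 -24/25 0; 0 24/25 7/25 0; 0 0 0 1]
T2·T1 = [-5/13 288/325 84/325 0; 0 7/25 -24/25 0; -12/13 -24/65 -7/65 0; 0 0 0 1]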